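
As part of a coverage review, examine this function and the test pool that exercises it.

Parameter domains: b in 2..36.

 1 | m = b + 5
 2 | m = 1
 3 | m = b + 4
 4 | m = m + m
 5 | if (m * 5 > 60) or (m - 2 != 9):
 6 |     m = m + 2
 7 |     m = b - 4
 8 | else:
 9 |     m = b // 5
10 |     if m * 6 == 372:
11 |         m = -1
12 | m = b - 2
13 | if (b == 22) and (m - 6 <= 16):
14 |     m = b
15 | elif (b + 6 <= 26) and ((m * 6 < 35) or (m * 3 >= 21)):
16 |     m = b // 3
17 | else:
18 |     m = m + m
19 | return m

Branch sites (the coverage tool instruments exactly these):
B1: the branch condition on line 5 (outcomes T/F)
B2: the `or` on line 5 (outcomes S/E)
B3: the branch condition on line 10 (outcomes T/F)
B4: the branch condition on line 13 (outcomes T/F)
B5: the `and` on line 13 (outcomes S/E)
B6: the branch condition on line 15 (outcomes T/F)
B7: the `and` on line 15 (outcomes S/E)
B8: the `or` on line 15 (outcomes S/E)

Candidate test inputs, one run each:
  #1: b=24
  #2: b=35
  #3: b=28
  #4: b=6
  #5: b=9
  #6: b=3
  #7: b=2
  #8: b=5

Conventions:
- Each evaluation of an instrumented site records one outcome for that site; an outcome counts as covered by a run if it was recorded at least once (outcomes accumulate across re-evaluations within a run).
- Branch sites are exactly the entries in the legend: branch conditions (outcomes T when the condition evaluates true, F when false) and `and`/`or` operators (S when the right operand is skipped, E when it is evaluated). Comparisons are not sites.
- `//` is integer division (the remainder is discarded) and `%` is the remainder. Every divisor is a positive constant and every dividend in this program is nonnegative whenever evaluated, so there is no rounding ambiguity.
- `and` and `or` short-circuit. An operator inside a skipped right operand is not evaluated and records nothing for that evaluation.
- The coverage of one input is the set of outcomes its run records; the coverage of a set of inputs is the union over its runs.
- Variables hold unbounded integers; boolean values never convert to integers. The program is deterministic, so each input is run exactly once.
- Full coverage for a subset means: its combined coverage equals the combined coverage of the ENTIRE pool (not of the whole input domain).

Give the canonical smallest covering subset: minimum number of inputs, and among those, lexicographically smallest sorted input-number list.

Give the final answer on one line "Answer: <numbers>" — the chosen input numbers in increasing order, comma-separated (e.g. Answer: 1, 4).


input #1 (b=24): events B2->S, B1->T, B5->S, B4->F, B7->S, B6->F; covers B1=T, B2=S, B4=F, B5=S, B6=F, B7=S
input #2 (b=35): events B2->S, B1->T, B5->S, B4->F, B7->S, B6->F; covers B1=T, B2=S, B4=F, B5=S, B6=F, B7=S
input #3 (b=28): events B2->S, B1->T, B5->S, B4->F, B7->S, B6->F; covers B1=T, B2=S, B4=F, B5=S, B6=F, B7=S
input #4 (b=6): events B2->S, B1->T, B5->S, B4->F, B7->E, B8->S, B6->T; covers B1=T, B2=S, B4=F, B5=S, B6=T, B7=E, B8=S
input #5 (b=9): events B2->S, B1->T, B5->S, B4->F, B7->E, B8->E, B6->T; covers B1=T, B2=S, B4=F, B5=S, B6=T, B7=E, B8=E
input #6 (b=3): events B2->S, B1->T, B5->S, B4->F, B7->E, B8->S, B6->T; covers B1=T, B2=S, B4=F, B5=S, B6=T, B7=E, B8=S
input #7 (b=2): events B2->E, B1->T, B5->S, B4->F, B7->E, B8->S, B6->T; covers B1=T, B2=E, B4=F, B5=S, B6=T, B7=E, B8=S
input #8 (b=5): events B2->S, B1->T, B5->S, B4->F, B7->E, B8->S, B6->T; covers B1=T, B2=S, B4=F, B5=S, B6=T, B7=E, B8=S
pool-wide coverage (11 outcomes): B1=T, B2=S, B2=E, B4=F, B5=S, B6=T, B6=F, B7=S, B7=E, B8=S, B8=E
every size-1 subset falls short of the 11 outcomes (best: 7/11)
every size-2 subset falls short of the 11 outcomes (best: 10/11)
size 3: inputs {1, 5, 7} cover all 11 outcomes, and no lexicographically smaller subset of this size does
Answer: 1, 5, 7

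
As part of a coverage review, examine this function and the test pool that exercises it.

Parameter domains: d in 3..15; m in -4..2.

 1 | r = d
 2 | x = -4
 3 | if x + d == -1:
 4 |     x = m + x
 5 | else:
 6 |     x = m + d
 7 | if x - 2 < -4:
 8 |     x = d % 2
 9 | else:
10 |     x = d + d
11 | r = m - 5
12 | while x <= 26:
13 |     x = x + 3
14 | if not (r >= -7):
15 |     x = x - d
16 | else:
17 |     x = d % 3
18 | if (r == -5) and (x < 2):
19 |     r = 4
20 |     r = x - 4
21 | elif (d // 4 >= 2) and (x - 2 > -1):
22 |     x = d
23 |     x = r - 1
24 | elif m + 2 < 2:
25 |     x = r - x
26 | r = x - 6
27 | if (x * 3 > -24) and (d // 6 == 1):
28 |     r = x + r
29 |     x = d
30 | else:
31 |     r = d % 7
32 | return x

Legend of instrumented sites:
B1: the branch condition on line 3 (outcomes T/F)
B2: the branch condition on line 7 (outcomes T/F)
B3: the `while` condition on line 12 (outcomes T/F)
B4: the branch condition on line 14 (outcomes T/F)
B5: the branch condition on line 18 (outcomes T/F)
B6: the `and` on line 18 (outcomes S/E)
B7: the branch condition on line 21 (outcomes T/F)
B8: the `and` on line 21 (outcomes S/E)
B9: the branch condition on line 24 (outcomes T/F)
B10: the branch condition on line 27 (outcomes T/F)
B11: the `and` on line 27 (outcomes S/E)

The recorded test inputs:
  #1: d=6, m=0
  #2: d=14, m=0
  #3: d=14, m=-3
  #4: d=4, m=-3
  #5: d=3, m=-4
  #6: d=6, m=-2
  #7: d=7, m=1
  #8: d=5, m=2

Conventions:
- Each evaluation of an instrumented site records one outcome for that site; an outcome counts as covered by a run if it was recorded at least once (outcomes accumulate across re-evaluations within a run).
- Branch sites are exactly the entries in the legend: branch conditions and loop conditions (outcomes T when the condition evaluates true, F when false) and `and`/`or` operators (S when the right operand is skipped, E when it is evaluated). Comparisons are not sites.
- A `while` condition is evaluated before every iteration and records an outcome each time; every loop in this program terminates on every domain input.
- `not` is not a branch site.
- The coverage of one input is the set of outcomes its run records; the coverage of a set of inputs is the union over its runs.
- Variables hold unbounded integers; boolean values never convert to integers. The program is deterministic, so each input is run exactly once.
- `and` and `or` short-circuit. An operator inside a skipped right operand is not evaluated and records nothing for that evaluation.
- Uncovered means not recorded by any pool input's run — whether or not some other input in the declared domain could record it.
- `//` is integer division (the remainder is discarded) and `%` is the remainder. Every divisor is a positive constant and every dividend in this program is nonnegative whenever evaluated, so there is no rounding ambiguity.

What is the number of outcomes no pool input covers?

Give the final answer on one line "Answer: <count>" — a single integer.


input #1, d=6, m=0: events B1->F, B2->F, B3->T, B3->T, B3->T, B3->T, B3->T, B3->F, B4->F, B6->E, B5->T, B11->E, B10->T; outcomes B1=F, B2=F, B3=T, B3=F, B4=F, B5=T, B6=E, B10=T, B11=E
input #2, d=14, m=0: events B1->F, B2->F, B3->F, B4->F, B6->E, B5->F, B8->E, B7->T, B11->E, B10->F; outcomes B1=F, B2=F, B3=F, B4=F, B5=F, B6=E, B7=T, B8=E, B10=F, B11=E
input #3, d=14, m=-3: events B1->F, B2->F, B3->F, B4->T, B6->S, B5->F, B8->E, B7->T, B11->S, B10->F; outcomes B1=F, B2=F, B3=F, B4=T, B5=F, B6=S, B7=T, B8=E, B10=F, B11=S
input #4, d=4, m=-3: events B1->F, B2->F, B3->T, B3->T, B3->T, B3->T, B3->T, B3->T, B3->T, B3->F, B4->T, B6->S, B5->F, B8->S, ...; outcomes B1=F, B2=F, B3=T, B3=F, B4=T, B5=F, B6=S, B7=F, B8=S, B9=T, B10=F, B11=S
input #5, d=3, m=-4: events B1->T, B2->T, B3->T, B3->T, B3->T, B3->T, B3->T, B3->T, B3->T, B3->T, B3->T, B3->F, B4->T, B6->S, ...; outcomes B1=T, B2=T, B3=T, B3=F, B4=T, B5=F, B6=S, B7=F, B8=S, B9=T, B10=F, B11=S
input #6, d=6, m=-2: events B1->F, B2->F, B3->T, B3->T, B3->T, B3->T, B3->T, B3->F, B4->F, B6->S, B5->F, B8->S, B7->F, B9->T, ...; outcomes B1=F, B2=F, B3=T, B3=F, B4=F, B5=F, B6=S, B7=F, B8=S, B9=T, B10=T, B11=E
input #7, d=7, m=1: events B1->F, B2->F, B3->T, B3->T, B3->T, B3->T, B3->T, B3->F, B4->F, B6->S, B5->F, B8->S, B7->F, B9->F, ...; outcomes B1=F, B2=F, B3=T, B3=F, B4=F, B5=F, B6=S, B7=F, B8=S, B9=F, B10=T, B11=E
input #8, d=5, m=2: events B1->F, B2->F, B3->T, B3->T, B3->T, B3->T, B3->T, B3->T, B3->F, B4->F, B6->S, B5->F, B8->S, B7->F, ...; outcomes B1=F, B2=F, B3=T, B3=F, B4=F, B5=F, B6=S, B7=F, B8=S, B9=F, B10=F, B11=E
union over the pool: B1=T, B1=F, B2=T, B2=F, B3=T, B3=F, B4=T, B4=F, B5=T, B5=F, B6=S, B6=E, B7=T, B7=F, B8=S, B8=E, B9=T, B9=F, B10=T, B10=F, B11=S, B11=E
uncovered (0 of 22): none
Answer: 0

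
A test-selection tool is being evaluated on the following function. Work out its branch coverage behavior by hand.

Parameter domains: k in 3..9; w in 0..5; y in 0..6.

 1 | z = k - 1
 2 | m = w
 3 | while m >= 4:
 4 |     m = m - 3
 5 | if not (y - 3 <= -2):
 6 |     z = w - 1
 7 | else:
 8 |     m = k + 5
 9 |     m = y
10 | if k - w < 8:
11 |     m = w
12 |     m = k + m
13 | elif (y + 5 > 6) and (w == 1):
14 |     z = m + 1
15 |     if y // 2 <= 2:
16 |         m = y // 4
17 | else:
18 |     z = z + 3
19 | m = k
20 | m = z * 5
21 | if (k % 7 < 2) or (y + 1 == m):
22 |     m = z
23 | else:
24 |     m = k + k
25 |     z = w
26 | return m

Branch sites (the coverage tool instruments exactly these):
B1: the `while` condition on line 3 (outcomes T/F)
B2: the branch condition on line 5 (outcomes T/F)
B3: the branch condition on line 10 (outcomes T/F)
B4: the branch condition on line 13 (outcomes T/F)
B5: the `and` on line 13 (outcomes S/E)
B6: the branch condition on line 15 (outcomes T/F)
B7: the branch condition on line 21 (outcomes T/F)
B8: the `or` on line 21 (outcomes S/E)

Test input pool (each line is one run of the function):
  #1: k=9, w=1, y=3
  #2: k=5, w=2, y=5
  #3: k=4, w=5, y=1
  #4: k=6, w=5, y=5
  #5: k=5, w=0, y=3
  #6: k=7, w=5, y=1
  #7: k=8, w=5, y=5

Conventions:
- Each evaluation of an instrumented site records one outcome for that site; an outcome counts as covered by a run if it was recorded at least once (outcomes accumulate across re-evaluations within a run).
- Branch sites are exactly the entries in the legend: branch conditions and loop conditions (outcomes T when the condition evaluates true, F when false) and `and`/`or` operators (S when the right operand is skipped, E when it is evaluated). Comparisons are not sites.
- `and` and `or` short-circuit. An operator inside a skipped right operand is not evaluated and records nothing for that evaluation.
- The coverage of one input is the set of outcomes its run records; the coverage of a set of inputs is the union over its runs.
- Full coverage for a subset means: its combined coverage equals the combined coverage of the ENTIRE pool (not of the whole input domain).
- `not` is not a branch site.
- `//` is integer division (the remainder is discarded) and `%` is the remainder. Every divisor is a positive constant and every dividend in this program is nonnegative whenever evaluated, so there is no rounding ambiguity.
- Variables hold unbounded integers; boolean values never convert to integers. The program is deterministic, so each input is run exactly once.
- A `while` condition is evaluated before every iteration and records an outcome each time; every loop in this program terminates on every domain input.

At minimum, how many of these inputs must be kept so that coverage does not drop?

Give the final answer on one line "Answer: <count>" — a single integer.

input #1 (k=9, w=1, y=3): events B1->F, B2->T, B3->F, B5->E, B4->T, B6->T, B8->E, B7->F; covers B1=F, B2=T, B3=F, B4=T, B5=E, B6=T, B7=F, B8=E
input #2 (k=5, w=2, y=5): events B1->F, B2->T, B3->T, B8->E, B7->F; covers B1=F, B2=T, B3=T, B7=F, B8=E
input #3 (k=4, w=5, y=1): events B1->T, B1->F, B2->F, B3->T, B8->E, B7->F; covers B1=T, B1=F, B2=F, B3=T, B7=F, B8=E
input #4 (k=6, w=5, y=5): events B1->T, B1->F, B2->T, B3->T, B8->E, B7->F; covers B1=T, B1=F, B2=T, B3=T, B7=F, B8=E
input #5 (k=5, w=0, y=3): events B1->F, B2->T, B3->T, B8->E, B7->F; covers B1=F, B2=T, B3=T, B7=F, B8=E
input #6 (k=7, w=5, y=1): events B1->T, B1->F, B2->F, B3->T, B8->S, B7->T; covers B1=T, B1=F, B2=F, B3=T, B7=T, B8=S
input #7 (k=8, w=5, y=5): events B1->T, B1->F, B2->T, B3->T, B8->S, B7->T; covers B1=T, B1=F, B2=T, B3=T, B7=T, B8=S
together the pool reaches 13 outcomes: B1=T, B1=F, B2=T, B2=F, B3=T, B3=F, B4=T, B5=E, B6=T, B7=T, B7=F, B8=S, B8=E
checked all size-1 subsets: none covers 13 outcomes (max 8/13)
inputs {1, 6} (size 2) cover everything; no size-2 subset with a lexicographically smaller index list covers all 13

Answer: 2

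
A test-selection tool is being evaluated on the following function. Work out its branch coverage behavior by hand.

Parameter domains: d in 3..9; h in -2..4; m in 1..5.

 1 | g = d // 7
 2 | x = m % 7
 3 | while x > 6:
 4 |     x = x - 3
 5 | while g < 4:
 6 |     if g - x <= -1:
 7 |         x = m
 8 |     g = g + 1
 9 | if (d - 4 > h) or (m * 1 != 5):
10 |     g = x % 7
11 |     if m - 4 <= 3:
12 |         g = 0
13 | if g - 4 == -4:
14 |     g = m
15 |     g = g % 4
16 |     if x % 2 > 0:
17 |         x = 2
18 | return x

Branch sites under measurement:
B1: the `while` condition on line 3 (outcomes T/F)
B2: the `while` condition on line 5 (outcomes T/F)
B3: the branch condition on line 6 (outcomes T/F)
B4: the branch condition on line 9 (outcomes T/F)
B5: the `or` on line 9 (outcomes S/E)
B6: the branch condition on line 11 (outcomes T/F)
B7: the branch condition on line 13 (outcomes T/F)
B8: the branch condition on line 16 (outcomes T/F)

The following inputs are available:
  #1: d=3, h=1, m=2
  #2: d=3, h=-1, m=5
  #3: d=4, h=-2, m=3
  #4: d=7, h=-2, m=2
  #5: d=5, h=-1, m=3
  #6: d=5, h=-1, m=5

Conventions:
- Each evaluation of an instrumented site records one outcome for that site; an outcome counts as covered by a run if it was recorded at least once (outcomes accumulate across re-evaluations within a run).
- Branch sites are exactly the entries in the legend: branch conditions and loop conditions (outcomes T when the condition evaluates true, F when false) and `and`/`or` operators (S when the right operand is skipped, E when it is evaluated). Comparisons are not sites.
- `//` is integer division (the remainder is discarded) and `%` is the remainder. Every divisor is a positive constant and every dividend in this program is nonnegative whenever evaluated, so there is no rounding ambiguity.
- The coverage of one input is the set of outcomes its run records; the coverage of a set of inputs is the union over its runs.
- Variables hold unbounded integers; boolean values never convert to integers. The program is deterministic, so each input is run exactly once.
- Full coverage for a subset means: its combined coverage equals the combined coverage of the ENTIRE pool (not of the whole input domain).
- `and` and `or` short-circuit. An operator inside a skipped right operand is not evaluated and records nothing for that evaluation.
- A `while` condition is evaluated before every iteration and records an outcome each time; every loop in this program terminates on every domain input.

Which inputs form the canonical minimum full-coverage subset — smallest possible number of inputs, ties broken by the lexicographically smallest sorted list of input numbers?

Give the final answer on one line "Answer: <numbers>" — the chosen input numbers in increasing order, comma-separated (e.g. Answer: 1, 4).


#1 (d=3, h=1, m=2) -> B1->F, B2->T, B3->T, B2->T, B3->T, B2->T, B3->F, B2->T, B3->F, B2->F, B5->E, B4->T, B6->T, B7->T, ...; covered: B1=F, B2=T, B2=F, B3=T, B3=F, B4=T, B5=E, B6=T, B7=T, B8=F
#2 (d=3, h=-1, m=5) -> B1->F, B2->T, B3->T, B2->T, B3->T, B2->T, B3->T, B2->T, B3->T, B2->F, B5->E, B4->F, B7->F; covered: B1=F, B2=T, B2=F, B3=T, B4=F, B5=E, B7=F
#3 (d=4, h=-2, m=3) -> B1->F, B2->T, B3->T, B2->T, B3->T, B2->T, B3->T, B2->T, B3->F, B2->F, B5->S, B4->T, B6->T, B7->T, ...; covered: B1=F, B2=T, B2=F, B3=T, B3=F, B4=T, B5=S, B6=T, B7=T, B8=T
#4 (d=7, h=-2, m=2) -> B1->F, B2->T, B3->T, B2->T, B3->F, B2->T, B3->F, B2->F, B5->S, B4->T, B6->T, B7->T, B8->F; covered: B1=F, B2=T, B2=F, B3=T, B3=F, B4=T, B5=S, B6=T, B7=T, B8=F
#5 (d=5, h=-1, m=3) -> B1->F, B2->T, B3->T, B2->T, B3->T, B2->T, B3->T, B2->T, B3->F, B2->F, B5->S, B4->T, B6->T, B7->T, ...; covered: B1=F, B2=T, B2=F, B3=T, B3=F, B4=T, B5=S, B6=T, B7=T, B8=T
#6 (d=5, h=-1, m=5) -> B1->F, B2->T, B3->T, B2->T, B3->T, B2->T, B3->T, B2->T, B3->T, B2->F, B5->S, B4->T, B6->T, B7->T, ...; covered: B1=F, B2=T, B2=F, B3=T, B4=T, B5=S, B6=T, B7=T, B8=T
together the pool reaches 14 outcomes: B1=F, B2=T, B2=F, B3=T, B3=F, B4=T, B4=F, B5=S, B5=E, B6=T, B7=T, B7=F, B8=T, B8=F
size 1 is not enough: best union over all size-1 subsets is 10/14
size 2 is not enough: best union over all size-2 subsets is 13/14
size 3: inputs {1, 2, 3} cover all 14 outcomes, and no lexicographically smaller subset of this size does
Answer: 1, 2, 3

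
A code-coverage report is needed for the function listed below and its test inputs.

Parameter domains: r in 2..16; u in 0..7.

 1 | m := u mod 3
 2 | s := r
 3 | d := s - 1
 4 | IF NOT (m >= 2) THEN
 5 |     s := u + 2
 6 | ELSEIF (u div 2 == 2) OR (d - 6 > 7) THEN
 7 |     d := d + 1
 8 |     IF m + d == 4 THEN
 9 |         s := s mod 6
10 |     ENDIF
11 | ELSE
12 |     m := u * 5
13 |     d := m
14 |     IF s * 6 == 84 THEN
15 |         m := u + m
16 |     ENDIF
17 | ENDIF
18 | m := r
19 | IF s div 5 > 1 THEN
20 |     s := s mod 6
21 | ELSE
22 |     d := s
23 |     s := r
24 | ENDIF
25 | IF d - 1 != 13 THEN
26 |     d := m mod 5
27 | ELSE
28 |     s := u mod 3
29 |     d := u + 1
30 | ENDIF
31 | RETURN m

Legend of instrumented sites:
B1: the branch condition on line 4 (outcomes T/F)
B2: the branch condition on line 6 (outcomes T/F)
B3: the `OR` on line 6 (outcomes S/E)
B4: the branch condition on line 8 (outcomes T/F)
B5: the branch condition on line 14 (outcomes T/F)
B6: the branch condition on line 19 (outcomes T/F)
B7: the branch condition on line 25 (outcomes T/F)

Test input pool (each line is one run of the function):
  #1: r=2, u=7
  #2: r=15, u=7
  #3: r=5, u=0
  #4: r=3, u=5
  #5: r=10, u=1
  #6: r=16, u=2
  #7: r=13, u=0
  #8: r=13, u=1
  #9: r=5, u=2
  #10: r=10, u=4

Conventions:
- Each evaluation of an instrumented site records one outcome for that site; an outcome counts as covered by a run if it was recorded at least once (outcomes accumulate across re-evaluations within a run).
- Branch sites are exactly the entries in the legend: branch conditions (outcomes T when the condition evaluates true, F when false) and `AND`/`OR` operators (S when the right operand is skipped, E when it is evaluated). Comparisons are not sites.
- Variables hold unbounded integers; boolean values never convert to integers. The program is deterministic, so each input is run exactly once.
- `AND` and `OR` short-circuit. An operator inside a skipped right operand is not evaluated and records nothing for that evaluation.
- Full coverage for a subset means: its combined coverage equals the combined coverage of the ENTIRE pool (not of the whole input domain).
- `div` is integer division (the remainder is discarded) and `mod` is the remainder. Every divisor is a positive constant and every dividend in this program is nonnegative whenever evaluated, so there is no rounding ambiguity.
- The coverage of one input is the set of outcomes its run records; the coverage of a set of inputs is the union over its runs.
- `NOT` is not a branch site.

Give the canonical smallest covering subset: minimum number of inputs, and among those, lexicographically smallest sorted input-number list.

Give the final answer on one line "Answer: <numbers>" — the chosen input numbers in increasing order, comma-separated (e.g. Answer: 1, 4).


#1 (r=2, u=7) -> B1->T, B6->F, B7->T; covered: B1=T, B6=F, B7=T
#2 (r=15, u=7) -> B1->T, B6->F, B7->T; covered: B1=T, B6=F, B7=T
#3 (r=5, u=0) -> B1->T, B6->F, B7->T; covered: B1=T, B6=F, B7=T
#4 (r=3, u=5) -> B1->F, B3->S, B2->T, B4->F, B6->F, B7->T; covered: B1=F, B2=T, B3=S, B4=F, B6=F, B7=T
#5 (r=10, u=1) -> B1->T, B6->F, B7->T; covered: B1=T, B6=F, B7=T
#6 (r=16, u=2) -> B1->F, B3->E, B2->T, B4->F, B6->T, B7->T; covered: B1=F, B2=T, B3=E, B4=F, B6=T, B7=T
#7 (r=13, u=0) -> B1->T, B6->F, B7->T; covered: B1=T, B6=F, B7=T
#8 (r=13, u=1) -> B1->T, B6->F, B7->T; covered: B1=T, B6=F, B7=T
#9 (r=5, u=2) -> B1->F, B3->E, B2->F, B5->F, B6->F, B7->T; covered: B1=F, B2=F, B3=E, B5=F, B6=F, B7=T
#10 (r=10, u=4) -> B1->T, B6->F, B7->T; covered: B1=T, B6=F, B7=T
pool-wide coverage (11 outcomes): B1=T, B1=F, B2=T, B2=F, B3=S, B3=E, B4=F, B5=F, B6=T, B6=F, B7=T
no size-1 subset reaches all 11 outcomes (best union: 6/11)
no size-2 subset reaches all 11 outcomes (best union: 9/11)
no size-3 subset reaches all 11 outcomes (best union: 10/11)
size 4: inputs {1, 4, 6, 9} cover all 11 outcomes, and no lexicographically smaller subset of this size does
Answer: 1, 4, 6, 9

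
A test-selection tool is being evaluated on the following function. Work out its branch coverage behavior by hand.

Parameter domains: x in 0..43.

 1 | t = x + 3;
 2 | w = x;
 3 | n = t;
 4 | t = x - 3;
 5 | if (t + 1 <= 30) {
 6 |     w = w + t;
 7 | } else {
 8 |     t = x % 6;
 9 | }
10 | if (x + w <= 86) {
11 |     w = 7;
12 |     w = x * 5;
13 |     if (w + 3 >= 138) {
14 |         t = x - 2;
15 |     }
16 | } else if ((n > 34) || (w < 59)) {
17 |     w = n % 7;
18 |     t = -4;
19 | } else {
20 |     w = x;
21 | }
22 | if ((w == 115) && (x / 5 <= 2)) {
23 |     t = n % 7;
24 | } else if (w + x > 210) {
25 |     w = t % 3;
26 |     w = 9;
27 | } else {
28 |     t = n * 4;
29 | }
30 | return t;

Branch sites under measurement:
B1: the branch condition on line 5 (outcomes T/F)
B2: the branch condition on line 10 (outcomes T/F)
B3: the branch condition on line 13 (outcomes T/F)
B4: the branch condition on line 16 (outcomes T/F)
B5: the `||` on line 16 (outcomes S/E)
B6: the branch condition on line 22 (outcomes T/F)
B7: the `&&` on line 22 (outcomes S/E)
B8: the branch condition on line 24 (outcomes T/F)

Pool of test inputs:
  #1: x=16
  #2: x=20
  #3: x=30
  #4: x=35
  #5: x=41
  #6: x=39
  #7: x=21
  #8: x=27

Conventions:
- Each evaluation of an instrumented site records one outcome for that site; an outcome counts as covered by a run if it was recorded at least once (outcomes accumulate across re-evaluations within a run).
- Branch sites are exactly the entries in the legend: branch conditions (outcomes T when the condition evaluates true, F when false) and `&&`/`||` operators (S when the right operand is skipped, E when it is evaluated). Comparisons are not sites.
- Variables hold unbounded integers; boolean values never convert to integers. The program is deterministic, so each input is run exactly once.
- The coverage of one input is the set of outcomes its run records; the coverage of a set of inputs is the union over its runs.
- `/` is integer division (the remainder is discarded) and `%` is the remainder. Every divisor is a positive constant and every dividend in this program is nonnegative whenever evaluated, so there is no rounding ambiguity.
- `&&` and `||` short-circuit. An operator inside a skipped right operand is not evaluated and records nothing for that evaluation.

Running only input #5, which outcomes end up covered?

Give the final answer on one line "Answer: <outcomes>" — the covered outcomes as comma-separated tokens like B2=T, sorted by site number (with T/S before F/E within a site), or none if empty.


Simulating input #5 (x=41) step by step:
  B1->F, B2->T, B3->T, B7->S, B6->F, B8->T
deduplicating events, the covered set is: B1=F, B2=T, B3=T, B6=F, B7=S, B8=T
Answer: B1=F, B2=T, B3=T, B6=F, B7=S, B8=T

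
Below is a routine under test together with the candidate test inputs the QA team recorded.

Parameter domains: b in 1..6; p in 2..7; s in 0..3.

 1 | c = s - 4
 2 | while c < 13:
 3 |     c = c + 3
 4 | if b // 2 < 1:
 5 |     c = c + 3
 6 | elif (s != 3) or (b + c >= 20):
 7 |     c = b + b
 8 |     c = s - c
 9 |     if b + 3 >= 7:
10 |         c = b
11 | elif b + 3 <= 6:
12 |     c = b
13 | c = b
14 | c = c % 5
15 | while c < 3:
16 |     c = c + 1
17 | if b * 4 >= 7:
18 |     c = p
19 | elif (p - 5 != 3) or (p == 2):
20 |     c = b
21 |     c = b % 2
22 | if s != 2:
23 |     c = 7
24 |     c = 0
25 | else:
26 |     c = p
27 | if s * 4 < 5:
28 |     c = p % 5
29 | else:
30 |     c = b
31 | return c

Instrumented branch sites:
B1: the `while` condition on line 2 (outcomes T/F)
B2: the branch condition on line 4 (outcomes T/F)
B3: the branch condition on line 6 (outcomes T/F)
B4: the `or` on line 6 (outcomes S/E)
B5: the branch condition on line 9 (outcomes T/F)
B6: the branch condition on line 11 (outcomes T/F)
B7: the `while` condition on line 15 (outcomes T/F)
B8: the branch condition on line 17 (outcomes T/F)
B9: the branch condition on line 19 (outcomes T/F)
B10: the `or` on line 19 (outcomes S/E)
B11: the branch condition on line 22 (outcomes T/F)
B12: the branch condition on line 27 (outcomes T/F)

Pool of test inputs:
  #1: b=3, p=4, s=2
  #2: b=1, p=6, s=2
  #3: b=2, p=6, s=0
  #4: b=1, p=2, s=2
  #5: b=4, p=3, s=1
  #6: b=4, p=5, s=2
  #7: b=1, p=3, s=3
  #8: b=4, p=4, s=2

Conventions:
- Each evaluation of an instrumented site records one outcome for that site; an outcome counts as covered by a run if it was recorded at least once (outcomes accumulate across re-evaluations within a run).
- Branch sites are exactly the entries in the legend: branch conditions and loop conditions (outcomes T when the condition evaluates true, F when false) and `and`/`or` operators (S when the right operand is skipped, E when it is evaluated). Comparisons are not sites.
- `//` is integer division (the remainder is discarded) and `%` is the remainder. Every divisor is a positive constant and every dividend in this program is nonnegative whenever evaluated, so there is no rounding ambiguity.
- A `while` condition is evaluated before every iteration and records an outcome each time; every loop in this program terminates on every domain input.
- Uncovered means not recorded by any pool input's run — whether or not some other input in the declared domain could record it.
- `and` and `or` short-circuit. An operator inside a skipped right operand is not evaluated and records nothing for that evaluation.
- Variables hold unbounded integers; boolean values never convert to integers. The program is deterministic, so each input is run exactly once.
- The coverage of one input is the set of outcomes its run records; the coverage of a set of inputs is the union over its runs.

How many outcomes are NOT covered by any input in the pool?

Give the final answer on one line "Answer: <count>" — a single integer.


test 1 (b=3, p=4, s=2) fires B1->T, B1->T, B1->T, B1->T, B1->T, B1->F, B2->F, B4->S, B3->T, B5->F, B7->F, B8->T, B11->F, B12->F; hits B1=T, B1=F, B2=F, B3=T, B4=S, B5=F, B7=F, B8=T, B11=F, B12=F
test 2 (b=1, p=6, s=2) fires B1->T, B1->T, B1->T, B1->T, B1->T, B1->F, B2->T, B7->T, B7->T, B7->F, B8->F, B10->S, B9->T, B11->F, ...; hits B1=T, B1=F, B2=T, B7=T, B7=F, B8=F, B9=T, B10=S, B11=F, B12=F
test 3 (b=2, p=6, s=0) fires B1->T, B1->T, B1->T, B1->T, B1->T, B1->T, B1->F, B2->F, B4->S, B3->T, B5->F, B7->T, B7->F, B8->T, ...; hits B1=T, B1=F, B2=F, B3=T, B4=S, B5=F, B7=T, B7=F, B8=T, B11=T, B12=T
test 4 (b=1, p=2, s=2) fires B1->T, B1->T, B1->T, B1->T, B1->T, B1->F, B2->T, B7->T, B7->T, B7->F, B8->F, B10->S, B9->T, B11->F, ...; hits B1=T, B1=F, B2=T, B7=T, B7=F, B8=F, B9=T, B10=S, B11=F, B12=F
test 5 (b=4, p=3, s=1) fires B1->T, B1->T, B1->T, B1->T, B1->T, B1->T, B1->F, B2->F, B4->S, B3->T, B5->T, B7->F, B8->T, B11->T, ...; hits B1=T, B1=F, B2=F, B3=T, B4=S, B5=T, B7=F, B8=T, B11=T, B12=T
test 6 (b=4, p=5, s=2) fires B1->T, B1->T, B1->T, B1->T, B1->T, B1->F, B2->F, B4->S, B3->T, B5->T, B7->F, B8->T, B11->F, B12->F; hits B1=T, B1=F, B2=F, B3=T, B4=S, B5=T, B7=F, B8=T, B11=F, B12=F
test 7 (b=1, p=3, s=3) fires B1->T, B1->T, B1->T, B1->T, B1->T, B1->F, B2->T, B7->T, B7->T, B7->F, B8->F, B10->S, B9->T, B11->T, ...; hits B1=T, B1=F, B2=T, B7=T, B7=F, B8=F, B9=T, B10=S, B11=T, B12=F
test 8 (b=4, p=4, s=2) fires B1->T, B1->T, B1->T, B1->T, B1->T, B1->F, B2->F, B4->S, B3->T, B5->T, B7->F, B8->T, B11->F, B12->F; hits B1=T, B1=F, B2=F, B3=T, B4=S, B5=T, B7=F, B8=T, B11=F, B12=F
union over the pool: B1=T, B1=F, B2=T, B2=F, B3=T, B4=S, B5=T, B5=F, B7=T, B7=F, B8=T, B8=F, B9=T, B10=S, B11=T, B11=F, B12=T, B12=F
uncovered (6 of 24): B3=F, B4=E, B6=T, B6=F, B9=F, B10=E
Answer: 6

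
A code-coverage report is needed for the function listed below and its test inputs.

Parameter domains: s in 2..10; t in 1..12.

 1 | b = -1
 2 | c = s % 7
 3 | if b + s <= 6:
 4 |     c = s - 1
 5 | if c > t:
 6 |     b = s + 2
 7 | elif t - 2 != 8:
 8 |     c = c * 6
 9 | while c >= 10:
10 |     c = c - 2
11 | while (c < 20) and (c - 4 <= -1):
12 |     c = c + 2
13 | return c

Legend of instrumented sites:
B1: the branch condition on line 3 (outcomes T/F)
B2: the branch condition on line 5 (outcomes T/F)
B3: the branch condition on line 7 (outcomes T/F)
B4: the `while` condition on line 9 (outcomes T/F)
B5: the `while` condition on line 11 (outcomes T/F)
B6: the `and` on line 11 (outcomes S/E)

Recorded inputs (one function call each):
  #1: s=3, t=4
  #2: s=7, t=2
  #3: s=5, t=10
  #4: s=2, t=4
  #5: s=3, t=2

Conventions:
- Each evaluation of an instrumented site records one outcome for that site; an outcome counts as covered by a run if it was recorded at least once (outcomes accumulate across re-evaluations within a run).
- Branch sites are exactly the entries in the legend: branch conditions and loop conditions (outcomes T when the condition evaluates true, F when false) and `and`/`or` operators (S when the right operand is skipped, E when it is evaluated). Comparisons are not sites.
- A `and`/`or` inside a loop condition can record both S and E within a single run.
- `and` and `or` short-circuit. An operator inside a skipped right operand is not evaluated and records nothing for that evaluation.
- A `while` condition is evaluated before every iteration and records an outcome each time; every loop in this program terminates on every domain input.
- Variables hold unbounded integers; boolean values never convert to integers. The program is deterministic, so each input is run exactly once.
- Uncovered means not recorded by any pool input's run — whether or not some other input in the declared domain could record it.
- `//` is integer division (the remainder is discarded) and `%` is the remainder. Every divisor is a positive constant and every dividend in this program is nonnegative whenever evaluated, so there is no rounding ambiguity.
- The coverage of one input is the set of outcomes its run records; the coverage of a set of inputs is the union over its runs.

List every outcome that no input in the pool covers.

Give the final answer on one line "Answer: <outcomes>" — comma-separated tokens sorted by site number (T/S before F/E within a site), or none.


test 1 (s=3, t=4) fires B1->T, B2->F, B3->T, B4->T, B4->T, B4->F, B6->E, B5->F; hits B1=T, B2=F, B3=T, B4=T, B4=F, B5=F, B6=E
test 2 (s=7, t=2) fires B1->T, B2->T, B4->F, B6->E, B5->F; hits B1=T, B2=T, B4=F, B5=F, B6=E
test 3 (s=5, t=10) fires B1->T, B2->F, B3->F, B4->F, B6->E, B5->F; hits B1=T, B2=F, B3=F, B4=F, B5=F, B6=E
test 4 (s=2, t=4) fires B1->T, B2->F, B3->T, B4->F, B6->E, B5->F; hits B1=T, B2=F, B3=T, B4=F, B5=F, B6=E
test 5 (s=3, t=2) fires B1->T, B2->F, B3->T, B4->T, B4->T, B4->F, B6->E, B5->F; hits B1=T, B2=F, B3=T, B4=T, B4=F, B5=F, B6=E
union over the pool: B1=T, B2=T, B2=F, B3=T, B3=F, B4=T, B4=F, B5=F, B6=E
uncovered (3 of 12): B1=F, B5=T, B6=S
Answer: B1=F, B5=T, B6=S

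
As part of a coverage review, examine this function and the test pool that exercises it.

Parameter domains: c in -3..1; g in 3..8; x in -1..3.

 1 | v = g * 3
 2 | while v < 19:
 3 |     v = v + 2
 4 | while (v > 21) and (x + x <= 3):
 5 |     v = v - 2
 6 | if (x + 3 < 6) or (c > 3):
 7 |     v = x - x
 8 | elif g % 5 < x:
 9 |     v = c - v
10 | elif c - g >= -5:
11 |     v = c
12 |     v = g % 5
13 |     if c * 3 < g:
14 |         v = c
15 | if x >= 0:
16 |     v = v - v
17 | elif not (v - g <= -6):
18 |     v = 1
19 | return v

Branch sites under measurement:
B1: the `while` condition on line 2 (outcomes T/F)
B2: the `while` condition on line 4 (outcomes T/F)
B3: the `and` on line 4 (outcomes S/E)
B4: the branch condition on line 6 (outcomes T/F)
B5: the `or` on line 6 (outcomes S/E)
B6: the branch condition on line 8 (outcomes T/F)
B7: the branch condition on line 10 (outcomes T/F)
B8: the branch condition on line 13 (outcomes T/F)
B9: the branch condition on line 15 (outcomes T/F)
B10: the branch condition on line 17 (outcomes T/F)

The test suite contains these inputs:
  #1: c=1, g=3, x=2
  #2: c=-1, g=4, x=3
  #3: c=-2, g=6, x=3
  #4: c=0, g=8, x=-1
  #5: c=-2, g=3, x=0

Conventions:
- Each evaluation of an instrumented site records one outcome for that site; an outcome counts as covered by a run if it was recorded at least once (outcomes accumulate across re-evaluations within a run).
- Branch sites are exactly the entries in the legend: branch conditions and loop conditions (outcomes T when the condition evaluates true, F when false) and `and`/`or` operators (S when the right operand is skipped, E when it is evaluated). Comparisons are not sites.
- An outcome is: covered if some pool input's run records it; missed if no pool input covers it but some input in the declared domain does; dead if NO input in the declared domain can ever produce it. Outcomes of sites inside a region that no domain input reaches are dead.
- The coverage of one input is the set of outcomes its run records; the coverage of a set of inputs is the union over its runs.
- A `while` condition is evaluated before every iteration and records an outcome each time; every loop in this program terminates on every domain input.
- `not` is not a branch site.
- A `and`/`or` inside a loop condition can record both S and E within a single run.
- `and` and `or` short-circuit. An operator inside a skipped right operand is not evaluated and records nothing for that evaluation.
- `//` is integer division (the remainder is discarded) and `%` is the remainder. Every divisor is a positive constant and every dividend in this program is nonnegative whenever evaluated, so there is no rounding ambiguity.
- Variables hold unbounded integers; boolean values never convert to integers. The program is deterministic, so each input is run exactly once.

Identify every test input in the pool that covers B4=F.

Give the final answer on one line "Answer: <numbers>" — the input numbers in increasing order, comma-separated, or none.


input #1 (c=1, g=3, x=2): never hits B4=F
input #2 (c=-1, g=4, x=3): hits B4=F
input #3 (c=-2, g=6, x=3): hits B4=F
input #4 (c=0, g=8, x=-1): never hits B4=F
input #5 (c=-2, g=3, x=0): never hits B4=F
Answer: 2, 3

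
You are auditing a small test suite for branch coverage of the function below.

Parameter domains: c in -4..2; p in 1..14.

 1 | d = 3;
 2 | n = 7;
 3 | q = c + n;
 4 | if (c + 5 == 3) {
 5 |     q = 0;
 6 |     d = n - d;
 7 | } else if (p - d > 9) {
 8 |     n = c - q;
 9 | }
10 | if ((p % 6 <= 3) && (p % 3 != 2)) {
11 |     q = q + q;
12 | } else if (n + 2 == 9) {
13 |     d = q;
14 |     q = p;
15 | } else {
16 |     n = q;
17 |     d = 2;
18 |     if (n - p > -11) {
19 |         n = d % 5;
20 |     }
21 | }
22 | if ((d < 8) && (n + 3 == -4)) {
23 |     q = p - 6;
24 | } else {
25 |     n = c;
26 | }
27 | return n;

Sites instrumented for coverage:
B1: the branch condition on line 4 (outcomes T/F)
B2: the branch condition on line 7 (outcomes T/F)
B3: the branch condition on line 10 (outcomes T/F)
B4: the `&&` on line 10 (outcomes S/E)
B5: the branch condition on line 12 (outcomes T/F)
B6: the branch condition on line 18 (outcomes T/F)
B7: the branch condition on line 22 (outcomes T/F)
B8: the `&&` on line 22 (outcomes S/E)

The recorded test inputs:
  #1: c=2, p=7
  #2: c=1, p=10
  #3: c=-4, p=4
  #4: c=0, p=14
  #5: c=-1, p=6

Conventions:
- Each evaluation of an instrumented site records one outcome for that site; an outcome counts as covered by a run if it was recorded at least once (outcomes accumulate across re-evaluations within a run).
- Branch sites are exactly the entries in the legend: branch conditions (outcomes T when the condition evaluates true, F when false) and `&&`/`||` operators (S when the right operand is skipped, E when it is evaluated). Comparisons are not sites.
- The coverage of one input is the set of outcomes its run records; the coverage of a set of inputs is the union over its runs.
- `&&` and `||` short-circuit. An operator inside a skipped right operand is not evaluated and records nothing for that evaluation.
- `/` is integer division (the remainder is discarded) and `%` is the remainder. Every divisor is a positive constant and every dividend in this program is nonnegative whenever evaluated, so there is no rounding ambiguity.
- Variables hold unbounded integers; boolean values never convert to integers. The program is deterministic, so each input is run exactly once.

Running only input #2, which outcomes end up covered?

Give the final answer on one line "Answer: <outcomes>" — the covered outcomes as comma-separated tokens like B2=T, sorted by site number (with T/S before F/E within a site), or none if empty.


Running input #2 (c=1, p=10), event by event:
  B1->F, B2->F, B4->S, B3->F, B5->T, B8->S, B7->F
collecting distinct outcomes: B1=F, B2=F, B3=F, B4=S, B5=T, B7=F, B8=S
Answer: B1=F, B2=F, B3=F, B4=S, B5=T, B7=F, B8=S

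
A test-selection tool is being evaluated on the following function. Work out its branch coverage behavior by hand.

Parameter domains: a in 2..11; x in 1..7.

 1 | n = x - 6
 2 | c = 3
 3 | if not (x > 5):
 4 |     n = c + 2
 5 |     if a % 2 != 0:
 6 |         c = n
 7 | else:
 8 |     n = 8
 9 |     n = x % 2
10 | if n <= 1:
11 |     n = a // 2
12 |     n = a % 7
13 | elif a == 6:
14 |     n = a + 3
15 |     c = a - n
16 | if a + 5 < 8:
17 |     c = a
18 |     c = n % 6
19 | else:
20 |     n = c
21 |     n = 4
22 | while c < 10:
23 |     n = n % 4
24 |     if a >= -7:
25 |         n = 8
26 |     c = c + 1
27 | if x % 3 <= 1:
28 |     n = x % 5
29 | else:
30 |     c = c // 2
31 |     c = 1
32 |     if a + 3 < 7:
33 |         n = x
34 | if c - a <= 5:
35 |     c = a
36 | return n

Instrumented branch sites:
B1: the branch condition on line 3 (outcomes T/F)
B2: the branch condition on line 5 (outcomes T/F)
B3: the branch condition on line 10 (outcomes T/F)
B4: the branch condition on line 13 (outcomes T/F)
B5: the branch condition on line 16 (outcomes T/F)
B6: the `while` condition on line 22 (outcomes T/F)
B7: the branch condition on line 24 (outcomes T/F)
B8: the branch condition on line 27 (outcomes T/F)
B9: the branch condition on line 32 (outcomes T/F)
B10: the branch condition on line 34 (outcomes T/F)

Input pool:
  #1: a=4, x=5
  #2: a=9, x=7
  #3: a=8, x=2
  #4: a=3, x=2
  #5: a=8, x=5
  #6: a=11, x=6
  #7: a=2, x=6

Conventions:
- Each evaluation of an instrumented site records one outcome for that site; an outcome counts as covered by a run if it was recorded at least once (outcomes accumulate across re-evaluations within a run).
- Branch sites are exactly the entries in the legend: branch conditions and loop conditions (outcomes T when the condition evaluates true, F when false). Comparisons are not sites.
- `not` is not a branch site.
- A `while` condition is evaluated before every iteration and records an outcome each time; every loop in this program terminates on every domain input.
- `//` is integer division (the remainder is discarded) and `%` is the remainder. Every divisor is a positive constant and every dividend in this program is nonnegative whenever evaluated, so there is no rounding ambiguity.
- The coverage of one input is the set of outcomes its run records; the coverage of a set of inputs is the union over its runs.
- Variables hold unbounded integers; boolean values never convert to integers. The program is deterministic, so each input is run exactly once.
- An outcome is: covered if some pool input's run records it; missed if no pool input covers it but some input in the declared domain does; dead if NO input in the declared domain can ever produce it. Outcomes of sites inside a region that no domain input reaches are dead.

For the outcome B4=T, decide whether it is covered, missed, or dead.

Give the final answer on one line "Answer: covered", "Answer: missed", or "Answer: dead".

no pool input records B4=T
but domain input (a=6, x=1) does record it -> reachable, so missed

Answer: missed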